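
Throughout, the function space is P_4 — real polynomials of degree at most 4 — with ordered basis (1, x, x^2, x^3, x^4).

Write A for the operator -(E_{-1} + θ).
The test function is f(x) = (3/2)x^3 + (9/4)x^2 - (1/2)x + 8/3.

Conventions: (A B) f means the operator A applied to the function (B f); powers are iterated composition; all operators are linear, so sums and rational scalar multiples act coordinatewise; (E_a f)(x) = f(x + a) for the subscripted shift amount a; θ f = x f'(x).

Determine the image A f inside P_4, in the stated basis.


g(x) = -6x^3 - (9/4)x^2 + x - 47/12

E_{-1} f = (3/2)x^3 - (9/4)x^2 - (1/2)x + 47/12
θ f = (9/2)x^3 + (9/2)x^2 - (1/2)x
(E_{-1} + θ) f = 6x^3 + (9/4)x^2 - x + 47/12
(-(E_{-1} + θ)) f = -6x^3 - (9/4)x^2 + x - 47/12


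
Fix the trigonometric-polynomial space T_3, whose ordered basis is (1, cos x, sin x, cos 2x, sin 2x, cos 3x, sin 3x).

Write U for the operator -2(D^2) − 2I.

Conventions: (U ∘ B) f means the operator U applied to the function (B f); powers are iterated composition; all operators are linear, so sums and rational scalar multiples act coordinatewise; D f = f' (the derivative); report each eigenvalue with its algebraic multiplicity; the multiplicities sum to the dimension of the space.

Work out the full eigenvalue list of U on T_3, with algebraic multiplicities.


image of 1: -2
image of cos x: 0
image of sin x: 0
image of cos 2x: 6cos 2x
image of sin 2x: 6sin 2x
image of cos 3x: 16cos 3x
image of sin 3x: 16sin 3x
the matrix is diagonal; its diagonal is (-2, 0, 0, 6, 6, 16, 16)
for a triangular matrix the eigenvalues are the diagonal entries, with algebraic multiplicity their repetition count

λ = -2 (multiplicity 1), λ = 0 (multiplicity 2), λ = 6 (multiplicity 2), λ = 16 (multiplicity 2)


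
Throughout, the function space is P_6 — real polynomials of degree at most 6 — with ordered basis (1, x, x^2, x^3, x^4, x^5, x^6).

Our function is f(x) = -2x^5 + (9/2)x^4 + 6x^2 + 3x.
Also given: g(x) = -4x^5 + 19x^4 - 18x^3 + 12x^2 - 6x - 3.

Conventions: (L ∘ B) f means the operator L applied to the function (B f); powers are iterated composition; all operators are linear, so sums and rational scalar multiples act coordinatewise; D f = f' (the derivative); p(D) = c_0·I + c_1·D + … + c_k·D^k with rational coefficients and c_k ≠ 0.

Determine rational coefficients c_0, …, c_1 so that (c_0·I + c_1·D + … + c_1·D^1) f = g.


D^0 f = -2x^5 + (9/2)x^4 + 6x^2 + 3x
D^1 f = -10x^4 + 18x^3 + 12x + 3
matching coefficients of g against c_0 f + c_1 Df + … from the top degree down determines the c_i
solution: c_0 = 2, c_1 = -1

p(D) = 2·I − D, i.e. c_0 = 2, c_1 = -1


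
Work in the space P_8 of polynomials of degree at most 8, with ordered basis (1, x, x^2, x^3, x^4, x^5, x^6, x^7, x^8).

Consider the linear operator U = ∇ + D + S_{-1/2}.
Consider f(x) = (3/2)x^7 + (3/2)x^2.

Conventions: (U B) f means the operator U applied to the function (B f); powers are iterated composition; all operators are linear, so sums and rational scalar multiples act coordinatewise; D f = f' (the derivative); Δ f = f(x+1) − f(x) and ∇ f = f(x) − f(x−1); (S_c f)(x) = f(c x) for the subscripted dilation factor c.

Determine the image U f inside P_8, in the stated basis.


g(x) = -(3/256)x^7 + 21x^6 - (63/2)x^5 + (105/2)x^4 - (105/2)x^3 + (255/8)x^2 - (9/2)x

∇ f = (21/2)x^6 - (63/2)x^5 + (105/2)x^4 - (105/2)x^3 + (63/2)x^2 - (15/2)x
D f = (21/2)x^6 + 3x
S_{-1/2} f = -(3/256)x^7 + (3/8)x^2
(∇ + D + S_{-1/2}) f = -(3/256)x^7 + 21x^6 - (63/2)x^5 + (105/2)x^4 - (105/2)x^3 + (255/8)x^2 - (9/2)x


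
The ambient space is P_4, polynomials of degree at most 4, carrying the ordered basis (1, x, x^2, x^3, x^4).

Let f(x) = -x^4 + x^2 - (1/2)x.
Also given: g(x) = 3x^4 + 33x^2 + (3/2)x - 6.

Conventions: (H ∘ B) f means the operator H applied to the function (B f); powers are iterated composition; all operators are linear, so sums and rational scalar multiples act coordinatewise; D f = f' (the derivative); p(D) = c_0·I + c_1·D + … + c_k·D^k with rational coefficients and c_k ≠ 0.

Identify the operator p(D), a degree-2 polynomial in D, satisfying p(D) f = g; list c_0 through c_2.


D^0 f = -x^4 + x^2 - (1/2)x
D^1 f = -4x^3 + 2x - 1/2
D^2 f = -12x^2 + 2
matching coefficients of g against c_0 f + c_1 Df + … from the top degree down determines the c_i
solution: c_0 = -3, c_1 = 0, c_2 = -3

p(D) = -3·I − 3·D^2, i.e. c_0 = -3, c_1 = 0, c_2 = -3


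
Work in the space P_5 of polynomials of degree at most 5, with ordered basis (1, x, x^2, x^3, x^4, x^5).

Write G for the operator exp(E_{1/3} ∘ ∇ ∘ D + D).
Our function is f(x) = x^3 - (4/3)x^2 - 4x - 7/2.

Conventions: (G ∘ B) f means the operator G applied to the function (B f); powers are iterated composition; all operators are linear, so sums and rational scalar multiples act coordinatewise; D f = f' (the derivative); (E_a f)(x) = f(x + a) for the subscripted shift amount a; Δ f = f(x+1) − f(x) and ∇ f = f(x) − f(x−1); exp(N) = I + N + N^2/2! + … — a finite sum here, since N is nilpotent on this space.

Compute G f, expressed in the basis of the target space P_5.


g(x) = x^3 + (5/3)x^2 + (7/3)x - 11/2

order-1 term: 3x^2 + (10/3)x - 23/3
order-2 term: 3x + 14/3
order-3 term: 1
the series for exp(E_{1/3} ∘ ∇ ∘ D + D) f terminates at order 3
exp(E_{1/3} ∘ ∇ ∘ D + D) f = x^3 + (5/3)x^2 + (7/3)x - 11/2


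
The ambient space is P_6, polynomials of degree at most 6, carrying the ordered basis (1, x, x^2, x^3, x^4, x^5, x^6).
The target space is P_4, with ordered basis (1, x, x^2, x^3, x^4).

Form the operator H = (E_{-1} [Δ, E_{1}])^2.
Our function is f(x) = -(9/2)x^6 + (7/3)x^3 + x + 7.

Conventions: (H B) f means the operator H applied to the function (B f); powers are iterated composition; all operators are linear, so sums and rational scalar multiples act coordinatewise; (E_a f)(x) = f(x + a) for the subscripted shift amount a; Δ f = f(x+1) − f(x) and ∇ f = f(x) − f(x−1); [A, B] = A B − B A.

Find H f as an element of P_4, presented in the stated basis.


the image equals g(x) = 0

E_{1} f = -(9/2)x^6 - 27x^5 - (135/2)x^4 - (263/3)x^3 - (121/2)x^2 - 19x + 35/6
Δ E_{1} f = -27x^5 - (405/2)x^4 - 630x^3 - (2011/2)x^2 - 816x - 1597/6
Δ f = -27x^5 - (135/2)x^4 - 90x^3 - (121/2)x^2 - 20x - 7/6
E_{1} Δ f = -27x^5 - (405/2)x^4 - 630x^3 - (2011/2)x^2 - 816x - 1597/6
[Δ, E_{1}] f = 0
E_{-1} [Δ, E_{1}] f = 0
E_{1} (E_{-1} [Δ, E_{1}]) f = 0
Δ E_{1} (E_{-1} [Δ, E_{1}]) f = 0
Δ (E_{-1} [Δ, E_{1}]) f = 0
E_{1} Δ (E_{-1} [Δ, E_{1}]) f = 0
[Δ, E_{1}] (E_{-1} [Δ, E_{1}]) f = 0
E_{-1} [Δ, E_{1}] (E_{-1} [Δ, E_{1}]) f = 0


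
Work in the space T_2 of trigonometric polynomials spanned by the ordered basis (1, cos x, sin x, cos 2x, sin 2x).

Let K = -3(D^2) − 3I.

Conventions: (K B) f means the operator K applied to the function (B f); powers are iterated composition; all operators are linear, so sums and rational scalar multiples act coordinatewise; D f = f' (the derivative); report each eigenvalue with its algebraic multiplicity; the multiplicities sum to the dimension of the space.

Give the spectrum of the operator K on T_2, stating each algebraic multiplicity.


λ = -3 (multiplicity 1), λ = 0 (multiplicity 2), λ = 9 (multiplicity 2)

image of 1: -3
image of cos x: 0
image of sin x: 0
image of cos 2x: 9cos 2x
image of sin 2x: 9sin 2x
the matrix is diagonal; its diagonal is (-3, 0, 0, 9, 9)
for a triangular matrix the eigenvalues are the diagonal entries, with algebraic multiplicity their repetition count


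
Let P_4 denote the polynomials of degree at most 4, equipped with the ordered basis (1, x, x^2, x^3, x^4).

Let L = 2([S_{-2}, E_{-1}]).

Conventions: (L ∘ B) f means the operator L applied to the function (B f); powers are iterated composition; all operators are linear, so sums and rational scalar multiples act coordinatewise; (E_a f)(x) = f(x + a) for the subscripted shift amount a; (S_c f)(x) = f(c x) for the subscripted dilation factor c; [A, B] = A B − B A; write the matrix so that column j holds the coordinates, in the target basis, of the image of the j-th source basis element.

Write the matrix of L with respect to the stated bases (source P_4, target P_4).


image of 1: 0
image of x: -6
image of x^2: 24x - 6
image of x^3: -72x^2 + 36x - 18
image of x^4: 192x^3 - 144x^2 + 144x - 30
each image's coordinates form column j of the matrix

the matrix is [[0, -6, -6, -18, -30]; [0, 0, 24, 36, 144]; [0, 0, 0, -72, -144]; [0, 0, 0, 0, 192]; [0, 0, 0, 0, 0]] (rows listed top to bottom)


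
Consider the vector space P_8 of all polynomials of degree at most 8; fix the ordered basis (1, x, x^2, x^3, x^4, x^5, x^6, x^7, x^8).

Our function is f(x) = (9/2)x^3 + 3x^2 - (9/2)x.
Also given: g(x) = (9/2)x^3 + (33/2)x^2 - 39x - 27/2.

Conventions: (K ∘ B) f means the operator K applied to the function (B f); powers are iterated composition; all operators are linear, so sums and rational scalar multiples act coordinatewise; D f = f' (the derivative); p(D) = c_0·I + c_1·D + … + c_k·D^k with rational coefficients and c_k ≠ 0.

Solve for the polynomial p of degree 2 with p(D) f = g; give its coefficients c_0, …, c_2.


D^0 f = (9/2)x^3 + 3x^2 - (9/2)x
D^1 f = (27/2)x^2 + 6x - 9/2
D^2 f = 27x + 6
matching coefficients of g against c_0 f + c_1 Df + … from the top degree down determines the c_i
solution: c_0 = 1, c_1 = 1, c_2 = -3/2

p(D) = I + D − (3/2)·D^2, i.e. c_0 = 1, c_1 = 1, c_2 = -3/2


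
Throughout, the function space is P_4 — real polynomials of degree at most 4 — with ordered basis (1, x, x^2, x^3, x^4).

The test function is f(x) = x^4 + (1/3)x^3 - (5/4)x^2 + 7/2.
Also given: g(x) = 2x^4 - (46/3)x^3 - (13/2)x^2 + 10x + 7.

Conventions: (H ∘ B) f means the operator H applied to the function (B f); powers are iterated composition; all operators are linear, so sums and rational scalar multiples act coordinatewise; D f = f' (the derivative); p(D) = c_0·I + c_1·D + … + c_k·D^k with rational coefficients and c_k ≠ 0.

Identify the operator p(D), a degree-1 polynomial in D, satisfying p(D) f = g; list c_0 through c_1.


D^0 f = x^4 + (1/3)x^3 - (5/4)x^2 + 7/2
D^1 f = 4x^3 + x^2 - (5/2)x
matching coefficients of g against c_0 f + c_1 Df + … from the top degree down determines the c_i
solution: c_0 = 2, c_1 = -4

p(D) = 2·I − 4·D, i.e. c_0 = 2, c_1 = -4


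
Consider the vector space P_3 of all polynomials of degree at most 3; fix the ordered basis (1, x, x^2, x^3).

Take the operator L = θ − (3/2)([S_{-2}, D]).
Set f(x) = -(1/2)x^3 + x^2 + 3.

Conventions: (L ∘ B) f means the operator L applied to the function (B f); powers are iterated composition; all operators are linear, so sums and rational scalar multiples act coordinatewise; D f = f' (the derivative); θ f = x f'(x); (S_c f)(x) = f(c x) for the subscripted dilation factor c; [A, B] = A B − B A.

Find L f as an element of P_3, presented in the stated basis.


θ f = -(3/2)x^3 + 2x^2
D f = -(3/2)x^2 + 2x
S_{-2} D f = -6x^2 - 4x
S_{-2} f = 4x^3 + 4x^2 + 3
D S_{-2} f = 12x^2 + 8x
[S_{-2}, D] f = -18x^2 - 12x
(-(3/2)([S_{-2}, D])) f = 27x^2 + 18x
(θ − (3/2)([S_{-2}, D])) f = -(3/2)x^3 + 29x^2 + 18x

the result is g(x) = -(3/2)x^3 + 29x^2 + 18x


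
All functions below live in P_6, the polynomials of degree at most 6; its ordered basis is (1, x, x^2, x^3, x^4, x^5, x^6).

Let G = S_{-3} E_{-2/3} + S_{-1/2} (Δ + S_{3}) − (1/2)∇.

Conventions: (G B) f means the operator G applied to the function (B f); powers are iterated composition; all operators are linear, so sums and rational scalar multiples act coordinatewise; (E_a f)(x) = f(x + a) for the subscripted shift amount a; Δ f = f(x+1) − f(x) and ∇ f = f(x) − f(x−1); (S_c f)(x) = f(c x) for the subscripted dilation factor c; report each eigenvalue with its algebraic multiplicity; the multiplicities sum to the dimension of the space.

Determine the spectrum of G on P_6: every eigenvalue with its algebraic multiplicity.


image of 1: 2
image of x: -(9/2)x - 1/6
image of x^2: (45/4)x^2 + 2x + 35/18
image of x^3: -(243/8)x^3 - (75/4)x^2 - 4x + 11/54
image of x^4: (1377/16)x^4 + (139/2)x^3 + (57/2)x^2 - (4/9)x + 275/162
image of x^5: -(8019/32)x^5 - (4355/16)x^4 - (465/4)x^3 - (175/6)x^2 - (80/27)x + 179/486
image of x^6: (47385/64)x^6 + (15501/16)x^5 + (8775/16)x^4 + (295/2)x^3 + (455/12)x^2 - (98/27)x + 2315/1458
the matrix is upper triangular; its diagonal is (2, -9/2, 45/4, -243/8, 1377/16, -8019/32, 47385/64)
for a triangular matrix the eigenvalues are the diagonal entries, with algebraic multiplicity their repetition count

λ = -8019/32 (multiplicity 1), λ = -243/8 (multiplicity 1), λ = -9/2 (multiplicity 1), λ = 2 (multiplicity 1), λ = 45/4 (multiplicity 1), λ = 1377/16 (multiplicity 1), λ = 47385/64 (multiplicity 1)


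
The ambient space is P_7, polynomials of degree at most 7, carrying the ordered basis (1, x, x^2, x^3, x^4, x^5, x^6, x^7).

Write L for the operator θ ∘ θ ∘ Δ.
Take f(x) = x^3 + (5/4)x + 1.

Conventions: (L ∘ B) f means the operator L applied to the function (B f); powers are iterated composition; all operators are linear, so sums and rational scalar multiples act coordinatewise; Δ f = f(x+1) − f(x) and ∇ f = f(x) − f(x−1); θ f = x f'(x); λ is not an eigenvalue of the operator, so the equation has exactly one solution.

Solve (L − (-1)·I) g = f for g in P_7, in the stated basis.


write g with unknown coordinates in the stated basis and equate coefficients in (L − (-1)·I) g = f
solving from the highest basis element down gives g = x^3 - 12x^2 + (89/4)x + 1
check: L g = 12x^2 - 21x
so L g − (-1)·g = x^3 + (5/4)x + 1 = f ✓

the image equals g(x) = x^3 - 12x^2 + (89/4)x + 1


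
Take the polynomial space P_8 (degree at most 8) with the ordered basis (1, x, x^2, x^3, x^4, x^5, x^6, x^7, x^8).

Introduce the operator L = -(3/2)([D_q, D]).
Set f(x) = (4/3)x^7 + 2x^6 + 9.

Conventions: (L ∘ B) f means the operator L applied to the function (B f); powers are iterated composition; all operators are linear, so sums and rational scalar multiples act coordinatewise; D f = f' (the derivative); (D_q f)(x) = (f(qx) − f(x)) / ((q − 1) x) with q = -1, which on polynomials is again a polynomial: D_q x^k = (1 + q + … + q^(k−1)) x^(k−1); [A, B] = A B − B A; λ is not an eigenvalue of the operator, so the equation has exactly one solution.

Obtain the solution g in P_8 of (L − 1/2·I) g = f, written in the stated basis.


the image equals g(x) = -(8/3)x^7 - 4x^6 - 48x^5 + 72x^4 - 576x^3 - 864x^2 - 3456x + 5166

write g with unknown coordinates in the stated basis and equate coefficients in (L − 1/2·I) g = f
solving from the highest basis element down gives g = -(8/3)x^7 - 4x^6 - 48x^5 + 72x^4 - 576x^3 - 864x^2 - 3456x + 5166
check: L g = -24x^5 + 36x^4 - 288x^3 - 432x^2 - 1728x + 2592
so L g − 1/2·g = (4/3)x^7 + 2x^6 + 9 = f ✓


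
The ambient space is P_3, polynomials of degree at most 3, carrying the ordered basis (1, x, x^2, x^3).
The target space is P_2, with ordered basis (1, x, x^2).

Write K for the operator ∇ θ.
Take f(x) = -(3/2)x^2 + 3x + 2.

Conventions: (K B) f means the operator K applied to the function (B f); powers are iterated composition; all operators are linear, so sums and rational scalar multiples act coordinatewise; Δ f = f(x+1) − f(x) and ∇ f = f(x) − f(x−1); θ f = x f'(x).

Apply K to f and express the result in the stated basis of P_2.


the image equals g(x) = -6x + 6

θ f = -3x^2 + 3x
∇ θ f = -6x + 6


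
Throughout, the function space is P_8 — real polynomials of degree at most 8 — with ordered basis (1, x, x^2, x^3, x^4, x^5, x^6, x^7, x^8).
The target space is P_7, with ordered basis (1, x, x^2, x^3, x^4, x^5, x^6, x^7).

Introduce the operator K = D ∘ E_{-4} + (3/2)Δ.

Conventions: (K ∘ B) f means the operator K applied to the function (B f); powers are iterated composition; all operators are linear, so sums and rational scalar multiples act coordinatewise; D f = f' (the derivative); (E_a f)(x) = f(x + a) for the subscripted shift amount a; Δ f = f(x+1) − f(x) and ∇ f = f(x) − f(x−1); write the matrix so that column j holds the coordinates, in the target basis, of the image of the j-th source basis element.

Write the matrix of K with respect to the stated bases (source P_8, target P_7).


the matrix is [[0, 5/2, -13/2, 99/2, -509/2, 2563/2, -12285/2, 57347/2, -262141/2]; [0, 0, 5, -39/2, 198, -2545/2, 7689, -85995/2, 229388]; [0, 0, 0, 15/2, -39, 495, -7635/2, 53823/2, -171990]; [0, 0, 0, 0, 10, -65, 990, -17815/2, 71764]; [0, 0, 0, 0, 0, 25/2, -195/2, 3465/2, -17815]; [0, 0, 0, 0, 0, 0, 15, -273/2, 2772]; [0, 0, 0, 0, 0, 0, 0, 35/2, -182]; [0, 0, 0, 0, 0, 0, 0, 0, 20]] (rows listed top to bottom)

image of 1: 0
image of x: 5/2
image of x^2: 5x - 13/2
image of x^3: (15/2)x^2 - (39/2)x + 99/2
image of x^4: 10x^3 - 39x^2 + 198x - 509/2
image of x^5: (25/2)x^4 - 65x^3 + 495x^2 - (2545/2)x + 2563/2
image of x^6: 15x^5 - (195/2)x^4 + 990x^3 - (7635/2)x^2 + 7689x - 12285/2
image of x^7: (35/2)x^6 - (273/2)x^5 + (3465/2)x^4 - (17815/2)x^3 + (53823/2)x^2 - (85995/2)x + 57347/2
image of x^8: 20x^7 - 182x^6 + 2772x^5 - 17815x^4 + 71764x^3 - 171990x^2 + 229388x - 262141/2
each image's coordinates form column j of the matrix


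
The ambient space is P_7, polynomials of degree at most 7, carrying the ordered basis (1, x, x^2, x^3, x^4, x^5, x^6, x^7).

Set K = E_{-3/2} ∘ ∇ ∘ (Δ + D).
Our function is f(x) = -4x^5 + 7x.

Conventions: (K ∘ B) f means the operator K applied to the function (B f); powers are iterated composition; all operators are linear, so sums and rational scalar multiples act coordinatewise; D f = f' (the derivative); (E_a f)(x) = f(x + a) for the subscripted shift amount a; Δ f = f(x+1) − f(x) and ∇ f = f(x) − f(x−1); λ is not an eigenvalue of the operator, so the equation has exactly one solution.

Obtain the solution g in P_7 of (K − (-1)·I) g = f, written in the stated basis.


the image equals g(x) = -4x^5 + 160x^3 - 840x^2 - 353x + 5710

write g with unknown coordinates in the stated basis and equate coefficients in (K − (-1)·I) g = f
solving from the highest basis element down gives g = -4x^5 + 160x^3 - 840x^2 - 353x + 5710
check: K g = -160x^3 + 840x^2 + 360x - 5710
so K g − (-1)·g = -4x^5 + 7x = f ✓


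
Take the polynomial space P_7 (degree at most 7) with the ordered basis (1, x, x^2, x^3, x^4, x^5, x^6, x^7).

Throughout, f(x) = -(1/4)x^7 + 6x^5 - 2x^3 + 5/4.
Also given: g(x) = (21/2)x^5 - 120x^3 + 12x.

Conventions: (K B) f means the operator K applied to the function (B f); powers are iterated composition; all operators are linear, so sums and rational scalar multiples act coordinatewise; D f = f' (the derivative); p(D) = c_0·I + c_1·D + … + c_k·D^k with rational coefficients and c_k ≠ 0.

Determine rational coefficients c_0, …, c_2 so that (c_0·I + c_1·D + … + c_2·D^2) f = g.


D^0 f = -(1/4)x^7 + 6x^5 - 2x^3 + 5/4
D^1 f = -(7/4)x^6 + 30x^4 - 6x^2
D^2 f = -(21/2)x^5 + 120x^3 - 12x
matching coefficients of g against c_0 f + c_1 Df + … from the top degree down determines the c_i
solution: c_0 = 0, c_1 = 0, c_2 = -1

p(D) = -D^2, i.e. c_0 = 0, c_1 = 0, c_2 = -1


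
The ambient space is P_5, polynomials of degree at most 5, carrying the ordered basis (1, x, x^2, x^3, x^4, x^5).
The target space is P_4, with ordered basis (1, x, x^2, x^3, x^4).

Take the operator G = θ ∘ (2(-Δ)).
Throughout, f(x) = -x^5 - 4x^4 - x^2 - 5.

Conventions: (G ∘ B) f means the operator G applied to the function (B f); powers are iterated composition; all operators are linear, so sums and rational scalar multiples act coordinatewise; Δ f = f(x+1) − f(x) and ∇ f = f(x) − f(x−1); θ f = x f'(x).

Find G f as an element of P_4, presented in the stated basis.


g(x) = 40x^4 + 156x^3 + 136x^2 + 46x

Δ f = -5x^4 - 26x^3 - 34x^2 - 23x - 6
(-Δ) f = 5x^4 + 26x^3 + 34x^2 + 23x + 6
(2(-Δ)) f = 10x^4 + 52x^3 + 68x^2 + 46x + 12
θ (2(-Δ)) f = 40x^4 + 156x^3 + 136x^2 + 46x


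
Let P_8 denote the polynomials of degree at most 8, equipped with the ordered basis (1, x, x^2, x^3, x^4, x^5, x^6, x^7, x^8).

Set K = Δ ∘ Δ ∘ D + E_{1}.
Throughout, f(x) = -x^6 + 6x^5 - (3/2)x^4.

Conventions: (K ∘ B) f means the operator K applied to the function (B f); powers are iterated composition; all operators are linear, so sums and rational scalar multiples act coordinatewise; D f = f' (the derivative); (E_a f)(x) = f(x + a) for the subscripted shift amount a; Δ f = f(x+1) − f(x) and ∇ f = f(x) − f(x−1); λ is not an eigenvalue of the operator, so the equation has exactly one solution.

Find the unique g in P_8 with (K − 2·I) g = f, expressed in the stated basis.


write g with unknown coordinates in the stated basis and equate coefficients in (K − 2·I) g = f
solving from the highest basis element down gives g = x^6 + (33/2)x^4 + 206x^3 + 1092x^2 + 3690x + 13635/2
check: K g = x^6 + 6x^5 + (63/2)x^4 + 412x^3 + 2184x^2 + 7380x + 13635
so K g − 2·g = -x^6 + 6x^5 - (3/2)x^4 = f ✓

the result is g(x) = x^6 + (33/2)x^4 + 206x^3 + 1092x^2 + 3690x + 13635/2


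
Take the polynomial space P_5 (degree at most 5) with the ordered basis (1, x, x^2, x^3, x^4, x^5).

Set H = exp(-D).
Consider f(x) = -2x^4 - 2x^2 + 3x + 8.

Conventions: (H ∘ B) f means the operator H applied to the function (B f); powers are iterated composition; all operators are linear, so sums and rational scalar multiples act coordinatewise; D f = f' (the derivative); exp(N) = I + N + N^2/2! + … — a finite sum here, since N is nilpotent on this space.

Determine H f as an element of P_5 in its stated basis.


the image equals g(x) = -2x^4 + 8x^3 - 14x^2 + 15x + 1

order-1 term: 8x^3 + 4x - 3
order-2 term: -12x^2 - 2
order-3 term: 8x
order-4 term: -2
the series for exp(-D) f terminates at order 4
exp(-D) f = -2x^4 + 8x^3 - 14x^2 + 15x + 1


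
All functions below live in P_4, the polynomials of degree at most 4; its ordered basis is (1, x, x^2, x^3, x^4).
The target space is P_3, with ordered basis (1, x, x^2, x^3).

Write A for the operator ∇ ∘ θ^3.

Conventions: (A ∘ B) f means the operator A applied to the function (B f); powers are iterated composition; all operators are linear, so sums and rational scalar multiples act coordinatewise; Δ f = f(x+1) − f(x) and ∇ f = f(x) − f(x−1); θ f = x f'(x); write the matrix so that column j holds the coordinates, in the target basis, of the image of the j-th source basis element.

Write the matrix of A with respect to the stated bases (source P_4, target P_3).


the matrix is [[0, 1, -8, 27, -64]; [0, 0, 16, -81, 256]; [0, 0, 0, 81, -384]; [0, 0, 0, 0, 256]] (rows listed top to bottom)

image of 1: 0
image of x: 1
image of x^2: 16x - 8
image of x^3: 81x^2 - 81x + 27
image of x^4: 256x^3 - 384x^2 + 256x - 64
each image's coordinates form column j of the matrix


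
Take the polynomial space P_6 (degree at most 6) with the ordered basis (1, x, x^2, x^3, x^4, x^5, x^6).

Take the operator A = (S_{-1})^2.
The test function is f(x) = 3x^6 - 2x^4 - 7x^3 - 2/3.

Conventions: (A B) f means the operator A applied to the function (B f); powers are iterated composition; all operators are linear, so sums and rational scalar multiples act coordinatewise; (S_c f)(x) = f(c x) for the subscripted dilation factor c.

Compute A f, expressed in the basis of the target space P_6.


S_{-1} f = 3x^6 - 2x^4 + 7x^3 - 2/3
S_{-1} S_{-1} f = 3x^6 - 2x^4 - 7x^3 - 2/3

the result is g(x) = 3x^6 - 2x^4 - 7x^3 - 2/3


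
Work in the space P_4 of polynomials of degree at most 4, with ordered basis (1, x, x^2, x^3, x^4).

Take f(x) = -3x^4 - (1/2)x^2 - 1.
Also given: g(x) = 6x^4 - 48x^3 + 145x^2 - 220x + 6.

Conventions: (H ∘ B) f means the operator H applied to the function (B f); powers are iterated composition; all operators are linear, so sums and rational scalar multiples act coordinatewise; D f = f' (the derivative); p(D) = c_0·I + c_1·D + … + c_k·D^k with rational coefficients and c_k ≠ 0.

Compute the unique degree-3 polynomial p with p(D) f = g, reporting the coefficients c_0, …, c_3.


p(D) = -2·I + 4·D − 4·D^2 + 3·D^3, i.e. c_0 = -2, c_1 = 4, c_2 = -4, c_3 = 3

D^0 f = -3x^4 - (1/2)x^2 - 1
D^1 f = -12x^3 - x
D^2 f = -36x^2 - 1
D^3 f = -72x
matching coefficients of g against c_0 f + c_1 Df + … from the top degree down determines the c_i
solution: c_0 = -2, c_1 = 4, c_2 = -4, c_3 = 3


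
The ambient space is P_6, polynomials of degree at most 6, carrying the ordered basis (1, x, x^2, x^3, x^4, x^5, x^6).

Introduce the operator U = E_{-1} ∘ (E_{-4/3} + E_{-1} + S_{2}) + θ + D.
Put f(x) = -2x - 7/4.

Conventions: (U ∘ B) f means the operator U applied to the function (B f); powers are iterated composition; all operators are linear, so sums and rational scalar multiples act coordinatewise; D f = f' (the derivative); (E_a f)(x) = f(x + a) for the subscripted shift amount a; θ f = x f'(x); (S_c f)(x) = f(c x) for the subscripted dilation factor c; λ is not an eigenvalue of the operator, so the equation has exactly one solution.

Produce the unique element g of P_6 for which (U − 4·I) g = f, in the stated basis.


the image equals g(x) = -2x + 149/12

write g with unknown coordinates in the stated basis and equate coefficients in (U − 4·I) g = f
solving from the highest basis element down gives g = -2x + 149/12
check: U g = -10x + 575/12
so U g − 4·g = -2x - 7/4 = f ✓


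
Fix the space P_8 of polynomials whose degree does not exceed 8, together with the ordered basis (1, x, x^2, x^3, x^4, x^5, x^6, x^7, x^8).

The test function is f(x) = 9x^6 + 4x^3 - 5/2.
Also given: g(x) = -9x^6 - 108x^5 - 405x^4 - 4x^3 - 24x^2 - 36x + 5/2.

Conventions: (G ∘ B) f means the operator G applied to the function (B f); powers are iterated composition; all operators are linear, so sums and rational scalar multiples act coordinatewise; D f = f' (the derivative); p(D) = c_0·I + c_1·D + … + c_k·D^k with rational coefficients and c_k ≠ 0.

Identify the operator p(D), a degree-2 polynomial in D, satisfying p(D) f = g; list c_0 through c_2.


c_0 = -1, c_1 = -2, c_2 = -3/2

D^0 f = 9x^6 + 4x^3 - 5/2
D^1 f = 54x^5 + 12x^2
D^2 f = 270x^4 + 24x
matching coefficients of g against c_0 f + c_1 Df + … from the top degree down determines the c_i
solution: c_0 = -1, c_1 = -2, c_2 = -3/2


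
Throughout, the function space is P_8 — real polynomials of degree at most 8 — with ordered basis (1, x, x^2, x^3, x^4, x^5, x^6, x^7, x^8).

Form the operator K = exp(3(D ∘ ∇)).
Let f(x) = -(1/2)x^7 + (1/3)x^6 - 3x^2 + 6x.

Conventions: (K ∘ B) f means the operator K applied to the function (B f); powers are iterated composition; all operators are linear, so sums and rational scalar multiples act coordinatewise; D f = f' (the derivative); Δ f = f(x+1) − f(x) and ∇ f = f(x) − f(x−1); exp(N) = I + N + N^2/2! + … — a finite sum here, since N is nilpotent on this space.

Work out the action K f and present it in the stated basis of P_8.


order-1 term: -63x^5 + (375/2)x^4 - 270x^3 + (435/2)x^2 - 93x - 3/2
order-2 term: -1890x^3 + 6210x^2 - 7695x + 3465
order-3 term: -11340x + 18090
the series for exp(3(D ∘ ∇)) f terminates at order 3
exp(3(D ∘ ∇)) f = -(1/2)x^7 + (1/3)x^6 - 63x^5 + (375/2)x^4 - 2160x^3 + (12849/2)x^2 - 19122x + 43107/2

g(x) = -(1/2)x^7 + (1/3)x^6 - 63x^5 + (375/2)x^4 - 2160x^3 + (12849/2)x^2 - 19122x + 43107/2


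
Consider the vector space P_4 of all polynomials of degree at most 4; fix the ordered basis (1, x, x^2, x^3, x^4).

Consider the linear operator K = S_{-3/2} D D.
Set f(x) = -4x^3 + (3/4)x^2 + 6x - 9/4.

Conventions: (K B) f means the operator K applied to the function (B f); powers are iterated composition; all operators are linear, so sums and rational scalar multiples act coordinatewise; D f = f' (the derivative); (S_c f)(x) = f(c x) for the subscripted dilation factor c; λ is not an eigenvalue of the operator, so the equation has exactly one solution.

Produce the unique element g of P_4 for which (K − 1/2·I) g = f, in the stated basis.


g(x) = 8x^3 - (3/2)x^2 - 156x - 3/2

write g with unknown coordinates in the stated basis and equate coefficients in (K − 1/2·I) g = f
solving from the highest basis element down gives g = 8x^3 - (3/2)x^2 - 156x - 3/2
check: K g = -72x - 3
so K g − 1/2·g = -4x^3 + (3/4)x^2 + 6x - 9/4 = f ✓


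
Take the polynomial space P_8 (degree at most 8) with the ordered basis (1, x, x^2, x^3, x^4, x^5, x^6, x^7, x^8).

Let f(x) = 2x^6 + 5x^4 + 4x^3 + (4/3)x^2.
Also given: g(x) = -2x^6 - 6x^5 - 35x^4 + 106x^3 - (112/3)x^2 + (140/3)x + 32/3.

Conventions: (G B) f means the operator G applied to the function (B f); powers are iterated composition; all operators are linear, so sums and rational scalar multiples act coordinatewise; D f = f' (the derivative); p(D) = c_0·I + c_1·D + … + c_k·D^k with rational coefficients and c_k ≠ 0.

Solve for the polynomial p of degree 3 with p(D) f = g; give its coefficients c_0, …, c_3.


p(D) = -I − (1/2)·D − (1/2)·D^2 + (1/2)·D^3, i.e. c_0 = -1, c_1 = -1/2, c_2 = -1/2, c_3 = 1/2

D^0 f = 2x^6 + 5x^4 + 4x^3 + (4/3)x^2
D^1 f = 12x^5 + 20x^3 + 12x^2 + (8/3)x
D^2 f = 60x^4 + 60x^2 + 24x + 8/3
D^3 f = 240x^3 + 120x + 24
matching coefficients of g against c_0 f + c_1 Df + … from the top degree down determines the c_i
solution: c_0 = -1, c_1 = -1/2, c_2 = -1/2, c_3 = 1/2


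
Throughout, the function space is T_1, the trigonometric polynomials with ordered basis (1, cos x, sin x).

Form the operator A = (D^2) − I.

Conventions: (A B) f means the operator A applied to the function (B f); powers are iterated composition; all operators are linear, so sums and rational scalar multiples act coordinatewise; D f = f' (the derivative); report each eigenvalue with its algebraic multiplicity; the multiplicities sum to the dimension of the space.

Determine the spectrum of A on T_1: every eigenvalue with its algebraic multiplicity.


λ = -2 (multiplicity 2), λ = -1 (multiplicity 1)

image of 1: -1
image of cos x: -2cos x
image of sin x: -2sin x
the matrix is diagonal; its diagonal is (-1, -2, -2)
for a triangular matrix the eigenvalues are the diagonal entries, with algebraic multiplicity their repetition count


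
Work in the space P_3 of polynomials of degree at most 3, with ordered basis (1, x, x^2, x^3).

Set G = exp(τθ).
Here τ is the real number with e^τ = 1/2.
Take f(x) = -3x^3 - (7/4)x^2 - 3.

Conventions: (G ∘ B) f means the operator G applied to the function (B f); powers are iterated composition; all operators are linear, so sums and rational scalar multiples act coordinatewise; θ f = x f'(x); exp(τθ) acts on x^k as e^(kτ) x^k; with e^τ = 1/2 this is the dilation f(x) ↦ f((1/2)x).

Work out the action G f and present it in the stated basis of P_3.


exp(τθ) x^k = e^(kτ) x^k; with e^τ = 1/2 this sends x^k to (1/2)^k x^k
x^2 ↦ 1/4 x^2
x^3 ↦ 1/8 x^3
applying this coordinatewise to f: exp(τθ) f = -(3/8)x^3 - (7/16)x^2 - 3

the result is g(x) = -(3/8)x^3 - (7/16)x^2 - 3


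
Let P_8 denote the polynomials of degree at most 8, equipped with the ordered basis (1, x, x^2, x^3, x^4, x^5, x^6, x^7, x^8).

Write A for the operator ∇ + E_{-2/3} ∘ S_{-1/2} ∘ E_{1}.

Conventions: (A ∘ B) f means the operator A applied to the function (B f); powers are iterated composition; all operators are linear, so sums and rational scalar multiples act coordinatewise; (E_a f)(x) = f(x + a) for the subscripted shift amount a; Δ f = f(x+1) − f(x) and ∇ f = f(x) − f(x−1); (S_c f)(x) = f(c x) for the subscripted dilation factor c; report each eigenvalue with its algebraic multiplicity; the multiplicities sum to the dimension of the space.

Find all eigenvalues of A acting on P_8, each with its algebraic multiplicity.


image of 1: 1
image of x: -(1/2)x + 7/3
image of x^2: (1/4)x^2 + (2/3)x + 7/9
image of x^3: -(1/8)x^3 + 4x^2 - (17/3)x + 91/27
image of x^4: (1/16)x^4 + (10/3)x^3 - (10/3)x^2 - (20/27)x + 175/81
image of x^5: -(1/32)x^5 + (65/12)x^4 - (110/9)x^3 + (430/27)x^2 - (1045/81)x + 1267/243
image of x^6: (1/64)x^6 + (23/4)x^5 - (40/3)x^4 + (380/27)x^3 - (85/27)x^2 - (538/81)x + 3367/729
image of x^7: -(1/128)x^7 + (343/48)x^6 - (133/6)x^5 + (1085/27)x^4 - (3955/81)x^3 + (3493/81)x^2 - (19439/729)x + 18571/2187
image of x^8: (1/256)x^8 + (95/12)x^7 - (245/9)x^6 + (1400/27)x^5 - (4550/81)x^4 + (6440/243)x^3 + (8260/729)x^2 - (48040/2187)x + 58975/6561
the matrix is upper triangular; its diagonal is (1, -1/2, 1/4, -1/8, 1/16, -1/32, 1/64, -1/128, 1/256)
for a triangular matrix the eigenvalues are the diagonal entries, with algebraic multiplicity their repetition count

λ = -1/2 (multiplicity 1), λ = -1/8 (multiplicity 1), λ = -1/32 (multiplicity 1), λ = -1/128 (multiplicity 1), λ = 1/256 (multiplicity 1), λ = 1/64 (multiplicity 1), λ = 1/16 (multiplicity 1), λ = 1/4 (multiplicity 1), λ = 1 (multiplicity 1)


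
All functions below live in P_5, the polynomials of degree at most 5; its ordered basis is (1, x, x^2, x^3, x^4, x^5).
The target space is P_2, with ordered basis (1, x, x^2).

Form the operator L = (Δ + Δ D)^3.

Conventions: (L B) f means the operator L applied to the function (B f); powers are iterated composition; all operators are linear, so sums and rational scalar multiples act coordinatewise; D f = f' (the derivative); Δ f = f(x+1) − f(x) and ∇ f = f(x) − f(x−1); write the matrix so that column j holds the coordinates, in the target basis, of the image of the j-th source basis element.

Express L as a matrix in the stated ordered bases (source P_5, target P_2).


the matrix is [[0, 0, 0, 6, 108, 1050]; [0, 0, 0, 0, 24, 540]; [0, 0, 0, 0, 0, 60]] (rows listed top to bottom)

image of 1: 0
image of x: 0
image of x^2: 0
image of x^3: 6
image of x^4: 24x + 108
image of x^5: 60x^2 + 540x + 1050
each image's coordinates form column j of the matrix


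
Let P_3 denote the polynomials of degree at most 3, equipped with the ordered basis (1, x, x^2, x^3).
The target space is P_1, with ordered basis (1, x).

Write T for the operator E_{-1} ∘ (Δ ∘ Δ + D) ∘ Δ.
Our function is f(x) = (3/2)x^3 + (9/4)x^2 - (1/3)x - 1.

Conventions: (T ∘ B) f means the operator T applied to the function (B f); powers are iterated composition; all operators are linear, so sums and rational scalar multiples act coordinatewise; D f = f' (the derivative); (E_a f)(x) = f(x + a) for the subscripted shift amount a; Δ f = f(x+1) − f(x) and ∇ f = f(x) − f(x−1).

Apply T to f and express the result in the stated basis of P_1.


g(x) = 9x + 9

Δ f = (9/2)x^2 + 9x + 41/12
Δ Δ f = 9x + 27/2
Δ Δ Δ f = 9
D Δ f = 9x + 9
(Δ ∘ Δ + D) Δ f = 9x + 18
E_{-1} (Δ ∘ Δ + D) Δ f = 9x + 9


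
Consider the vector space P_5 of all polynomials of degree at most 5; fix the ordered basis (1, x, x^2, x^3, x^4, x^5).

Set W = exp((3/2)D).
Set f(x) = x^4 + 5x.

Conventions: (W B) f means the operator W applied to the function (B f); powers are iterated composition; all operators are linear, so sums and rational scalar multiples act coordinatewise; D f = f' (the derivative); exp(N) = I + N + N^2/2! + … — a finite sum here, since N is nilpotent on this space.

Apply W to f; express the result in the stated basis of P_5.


g(x) = x^4 + 6x^3 + (27/2)x^2 + (37/2)x + 201/16

order-1 term: 6x^3 + 15/2
order-2 term: (27/2)x^2
order-3 term: (27/2)x
order-4 term: 81/16
the series for exp((3/2)D) f terminates at order 4
exp((3/2)D) f = x^4 + 6x^3 + (27/2)x^2 + (37/2)x + 201/16


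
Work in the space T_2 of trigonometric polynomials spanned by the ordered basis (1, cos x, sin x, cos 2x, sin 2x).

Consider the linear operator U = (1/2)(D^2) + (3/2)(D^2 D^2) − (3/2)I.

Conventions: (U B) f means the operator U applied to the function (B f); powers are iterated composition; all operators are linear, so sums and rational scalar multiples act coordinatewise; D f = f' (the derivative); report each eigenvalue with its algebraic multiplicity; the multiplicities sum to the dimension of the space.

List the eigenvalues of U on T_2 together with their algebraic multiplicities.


image of 1: -3/2
image of cos x: -(1/2)cos x
image of sin x: -(1/2)sin x
image of cos 2x: (41/2)cos 2x
image of sin 2x: (41/2)sin 2x
the matrix is diagonal; its diagonal is (-3/2, -1/2, -1/2, 41/2, 41/2)
for a triangular matrix the eigenvalues are the diagonal entries, with algebraic multiplicity their repetition count

λ = -3/2 (multiplicity 1), λ = -1/2 (multiplicity 2), λ = 41/2 (multiplicity 2)


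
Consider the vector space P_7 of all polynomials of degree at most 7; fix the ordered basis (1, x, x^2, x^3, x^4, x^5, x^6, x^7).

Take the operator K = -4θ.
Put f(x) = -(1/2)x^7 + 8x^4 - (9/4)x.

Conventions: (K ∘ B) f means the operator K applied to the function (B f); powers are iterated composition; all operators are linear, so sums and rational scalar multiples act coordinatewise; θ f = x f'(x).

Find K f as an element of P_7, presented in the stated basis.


the image equals g(x) = 14x^7 - 128x^4 + 9x

θ f = -(7/2)x^7 + 32x^4 - (9/4)x
(-4θ) f = 14x^7 - 128x^4 + 9x


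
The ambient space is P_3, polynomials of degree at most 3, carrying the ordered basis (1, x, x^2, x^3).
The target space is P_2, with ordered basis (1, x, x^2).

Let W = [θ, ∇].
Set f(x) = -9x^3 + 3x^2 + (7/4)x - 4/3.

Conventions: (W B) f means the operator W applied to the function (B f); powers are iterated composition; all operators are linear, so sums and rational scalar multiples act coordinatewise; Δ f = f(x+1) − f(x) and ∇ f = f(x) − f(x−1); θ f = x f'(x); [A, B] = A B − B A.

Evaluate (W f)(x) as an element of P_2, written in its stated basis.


the image equals g(x) = 27x^2 - 60x + 125/4

∇ f = -27x^2 + 33x - 41/4
θ ∇ f = -54x^2 + 33x
θ f = -27x^3 + 6x^2 + (7/4)x
∇ θ f = -81x^2 + 93x - 125/4
[θ, ∇] f = 27x^2 - 60x + 125/4


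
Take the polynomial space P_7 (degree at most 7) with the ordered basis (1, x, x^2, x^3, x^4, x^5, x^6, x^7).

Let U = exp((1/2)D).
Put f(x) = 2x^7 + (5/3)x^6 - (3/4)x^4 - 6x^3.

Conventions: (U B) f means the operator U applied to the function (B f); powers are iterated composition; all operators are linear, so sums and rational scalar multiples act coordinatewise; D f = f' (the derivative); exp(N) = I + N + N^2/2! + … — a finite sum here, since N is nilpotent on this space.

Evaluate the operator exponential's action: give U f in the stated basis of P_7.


order-1 term: 7x^6 + 5x^5 - (3/2)x^3 - 9x^2
order-2 term: (21/2)x^5 + (25/4)x^4 - (9/8)x^2 - (9/2)x
order-3 term: (35/4)x^4 + (25/6)x^3 - (3/8)x - 3/4
order-4 term: (35/8)x^3 + (25/16)x^2 - 3/64
order-5 term: (21/16)x^2 + (5/16)x
order-6 term: (7/32)x + 5/192
order-7 term: 1/64
the series for exp((1/2)D) f terminates at order 7
exp((1/2)D) f = 2x^7 + (26/3)x^6 + (31/2)x^5 + (57/4)x^4 + (25/24)x^3 - (29/4)x^2 - (139/32)x - 145/192

g(x) = 2x^7 + (26/3)x^6 + (31/2)x^5 + (57/4)x^4 + (25/24)x^3 - (29/4)x^2 - (139/32)x - 145/192


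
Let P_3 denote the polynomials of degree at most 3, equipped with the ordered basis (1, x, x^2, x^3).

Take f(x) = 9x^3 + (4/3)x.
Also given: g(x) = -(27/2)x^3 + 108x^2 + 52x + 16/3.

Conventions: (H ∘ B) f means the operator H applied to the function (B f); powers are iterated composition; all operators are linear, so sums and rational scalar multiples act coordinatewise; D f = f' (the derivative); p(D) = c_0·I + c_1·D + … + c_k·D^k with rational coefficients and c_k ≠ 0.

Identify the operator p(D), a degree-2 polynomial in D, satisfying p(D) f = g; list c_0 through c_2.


D^0 f = 9x^3 + (4/3)x
D^1 f = 27x^2 + 4/3
D^2 f = 54x
matching coefficients of g against c_0 f + c_1 Df + … from the top degree down determines the c_i
solution: c_0 = -3/2, c_1 = 4, c_2 = 1

p(D) = -(3/2)·I + 4·D + D^2, i.e. c_0 = -3/2, c_1 = 4, c_2 = 1


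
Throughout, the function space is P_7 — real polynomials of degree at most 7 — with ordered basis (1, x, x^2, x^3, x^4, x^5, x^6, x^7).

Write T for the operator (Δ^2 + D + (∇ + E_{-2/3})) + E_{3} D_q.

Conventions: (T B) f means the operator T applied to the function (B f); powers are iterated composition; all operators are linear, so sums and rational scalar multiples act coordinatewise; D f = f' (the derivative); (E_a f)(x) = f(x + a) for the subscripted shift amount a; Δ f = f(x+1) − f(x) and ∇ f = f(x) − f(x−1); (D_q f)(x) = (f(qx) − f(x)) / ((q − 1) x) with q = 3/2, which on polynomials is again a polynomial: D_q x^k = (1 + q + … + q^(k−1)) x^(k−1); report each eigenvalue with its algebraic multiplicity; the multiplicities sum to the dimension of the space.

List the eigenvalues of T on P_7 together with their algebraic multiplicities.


λ = 1 (multiplicity 8)

image of 1: 1
image of x: x + 7/3
image of x^2: x^2 + (31/6)x + 161/18
image of x^3: x^3 + (35/4)x^2 + (197/6)x + 5341/108
image of x^4: x^4 + (323/24)x^3 + (1963/24)x^2 + (53177/216)x + 150707/648
image of x^5: x^5 + (953/48)x^4 + (6217/36)x^3 + (168299/216)x^2 + (482837/324)x + 4273129/3888
image of x^6: x^6 + (921/32)x^5 + (32005/96)x^4 + (865895/432)x^3 + (2509445/432)x^2 + (22295389/2592)x + 119227811/23328
image of x^7: x^7 + (7969/192)x^6 + (58505/96)x^5 + (7910495/1728)x^4 + (23113805/1296)x^3 + (205996933/5184)x^2 + (1104212411/23328)x + 3300478801/139968
the matrix is upper triangular; its diagonal is (1, 1, 1, 1, 1, 1, 1, 1)
for a triangular matrix the eigenvalues are the diagonal entries, with algebraic multiplicity their repetition count
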